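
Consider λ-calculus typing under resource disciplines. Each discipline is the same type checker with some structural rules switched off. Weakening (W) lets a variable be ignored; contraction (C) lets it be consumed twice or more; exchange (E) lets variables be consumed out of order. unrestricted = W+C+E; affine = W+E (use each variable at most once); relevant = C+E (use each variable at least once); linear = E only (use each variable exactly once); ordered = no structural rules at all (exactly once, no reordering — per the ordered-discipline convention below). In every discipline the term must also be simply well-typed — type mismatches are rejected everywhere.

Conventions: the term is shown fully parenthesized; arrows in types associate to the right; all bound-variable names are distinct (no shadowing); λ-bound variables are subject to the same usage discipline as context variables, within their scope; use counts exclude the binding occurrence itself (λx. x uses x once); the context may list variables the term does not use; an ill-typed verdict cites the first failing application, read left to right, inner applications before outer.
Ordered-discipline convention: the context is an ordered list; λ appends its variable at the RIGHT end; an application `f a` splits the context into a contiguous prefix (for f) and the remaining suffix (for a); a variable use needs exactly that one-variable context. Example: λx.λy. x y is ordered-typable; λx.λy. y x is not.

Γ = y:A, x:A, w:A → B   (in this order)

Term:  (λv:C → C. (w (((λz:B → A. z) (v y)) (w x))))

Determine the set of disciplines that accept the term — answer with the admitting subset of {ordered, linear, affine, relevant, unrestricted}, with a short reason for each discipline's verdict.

admitted by: none
usage: y: 1, x: 1, w: 2, v (λ-bound): 1, z (λ-bound): 1
order of uses: w, z, v, y, w, x
typing: ill-typed: a function awaiting C gets A
ordered: ✗, fails simple typing
linear: ✗, a type mismatch blocks all five
affine: ✗, the type mismatch rejects it
relevant: ✗, not simply typable
unrestricted: ✗, fails simple typing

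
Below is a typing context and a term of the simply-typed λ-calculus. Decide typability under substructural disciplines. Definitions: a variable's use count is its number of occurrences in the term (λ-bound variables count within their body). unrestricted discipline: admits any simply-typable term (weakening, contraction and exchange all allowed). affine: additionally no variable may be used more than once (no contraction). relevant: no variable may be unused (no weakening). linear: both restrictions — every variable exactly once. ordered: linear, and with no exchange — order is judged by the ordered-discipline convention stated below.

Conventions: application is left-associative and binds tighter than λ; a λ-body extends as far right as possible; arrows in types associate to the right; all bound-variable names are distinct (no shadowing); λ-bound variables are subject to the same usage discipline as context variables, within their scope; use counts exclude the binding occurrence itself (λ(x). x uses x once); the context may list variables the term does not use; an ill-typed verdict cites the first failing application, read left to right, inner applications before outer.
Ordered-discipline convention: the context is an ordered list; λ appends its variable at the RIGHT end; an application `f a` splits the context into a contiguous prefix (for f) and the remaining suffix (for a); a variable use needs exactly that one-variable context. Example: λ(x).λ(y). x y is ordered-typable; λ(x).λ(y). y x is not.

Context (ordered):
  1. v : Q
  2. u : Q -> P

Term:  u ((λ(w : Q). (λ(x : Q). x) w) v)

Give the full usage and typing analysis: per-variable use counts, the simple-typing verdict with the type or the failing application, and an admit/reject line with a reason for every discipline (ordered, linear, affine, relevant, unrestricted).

counts: v=1; u=1; w (bound)=1; x (bound)=1
order of uses: u, x, w, v
typing: well-typed — term : P
ordered: ✗, no ordered split (uses run u, x, w, v)
linear: ✓, each of v, u, w, x used exactly once
affine: ✓, v, u, w, x: no repeats, contraction unneeded
relevant: ✓, every one of v, u, w, x appears
unrestricted: ✓, type-checks (P) and nothing is barred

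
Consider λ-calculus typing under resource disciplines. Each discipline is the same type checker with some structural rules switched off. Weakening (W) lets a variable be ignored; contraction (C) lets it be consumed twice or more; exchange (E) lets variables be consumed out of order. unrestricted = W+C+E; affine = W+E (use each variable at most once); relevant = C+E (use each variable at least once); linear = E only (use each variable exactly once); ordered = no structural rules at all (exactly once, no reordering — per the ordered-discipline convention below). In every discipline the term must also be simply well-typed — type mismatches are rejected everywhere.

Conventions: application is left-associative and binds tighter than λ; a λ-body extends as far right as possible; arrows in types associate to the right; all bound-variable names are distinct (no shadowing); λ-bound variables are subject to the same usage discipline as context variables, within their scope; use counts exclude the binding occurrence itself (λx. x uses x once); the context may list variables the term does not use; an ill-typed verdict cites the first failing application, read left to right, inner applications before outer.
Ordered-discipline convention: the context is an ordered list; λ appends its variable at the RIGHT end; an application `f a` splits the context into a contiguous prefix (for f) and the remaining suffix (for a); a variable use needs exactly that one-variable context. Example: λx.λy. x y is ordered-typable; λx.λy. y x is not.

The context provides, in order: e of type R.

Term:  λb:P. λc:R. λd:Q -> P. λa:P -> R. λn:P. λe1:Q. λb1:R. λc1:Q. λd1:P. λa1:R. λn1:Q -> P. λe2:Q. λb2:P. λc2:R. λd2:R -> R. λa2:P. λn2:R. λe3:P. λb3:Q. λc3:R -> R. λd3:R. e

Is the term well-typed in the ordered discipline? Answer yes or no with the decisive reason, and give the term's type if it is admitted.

no — unused: b, c, d, a, n, e1, b1, c1, d1, a1, n1, e2, b2, c2, d2, a2, n2, e3, b3, c3, d3 — weakening required
counts: e=1; b (bound)=0; c (bound)=0; d (bound)=0; a (bound)=0; n (bound)=0; e1 (bound)=0; b1 (bound)=0; c1 (bound)=0; d1 (bound)=0; a1 (bound)=0; n1 (bound)=0; e2 (bound)=0; b2 (bound)=0; c2 (bound)=0; d2 (bound)=0; a2 (bound)=0; n2 (bound)=0; e3 (bound)=0; b3 (bound)=0; c3 (bound)=0; d3 (bound)=0
left-to-right use order: e
typing: the term checks, with type P -> R -> (Q -> P) -> (P -> R) -> P -> Q -> R -> Q -> P -> R -> (Q -> P) -> Q -> P -> R -> (R -> R) -> P -> R -> P -> Q -> (R -> R) -> R -> R
all disciplines: ordered ✗ | linear ✗ | affine ✓ | relevant ✗ | unrestricted ✓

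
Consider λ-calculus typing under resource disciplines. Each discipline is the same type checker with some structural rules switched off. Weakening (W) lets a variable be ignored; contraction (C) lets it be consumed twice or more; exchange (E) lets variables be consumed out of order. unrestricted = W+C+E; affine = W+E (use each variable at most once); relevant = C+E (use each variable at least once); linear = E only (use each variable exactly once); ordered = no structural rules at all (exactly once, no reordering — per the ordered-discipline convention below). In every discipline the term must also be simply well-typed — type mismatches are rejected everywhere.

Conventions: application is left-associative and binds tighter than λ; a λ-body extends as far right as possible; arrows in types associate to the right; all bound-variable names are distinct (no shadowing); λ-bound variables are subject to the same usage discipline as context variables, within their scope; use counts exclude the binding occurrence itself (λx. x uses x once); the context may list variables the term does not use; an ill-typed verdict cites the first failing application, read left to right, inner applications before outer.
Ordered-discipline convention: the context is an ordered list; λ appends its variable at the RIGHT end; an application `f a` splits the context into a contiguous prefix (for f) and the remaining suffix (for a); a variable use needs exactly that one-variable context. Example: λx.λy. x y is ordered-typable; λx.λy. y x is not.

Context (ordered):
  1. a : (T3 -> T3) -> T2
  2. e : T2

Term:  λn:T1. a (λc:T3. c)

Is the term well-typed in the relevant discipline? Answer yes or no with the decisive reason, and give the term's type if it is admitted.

no — unused: e, n — weakening required
use counts: a=1; e=0; n (λ-bound)=0; c (λ-bound)=1
uses in reading order: a, c
typing: ✓ — T1 -> T2
summary: ordered ✗; linear ✗; affine ✓; relevant ✗; unrestricted ✓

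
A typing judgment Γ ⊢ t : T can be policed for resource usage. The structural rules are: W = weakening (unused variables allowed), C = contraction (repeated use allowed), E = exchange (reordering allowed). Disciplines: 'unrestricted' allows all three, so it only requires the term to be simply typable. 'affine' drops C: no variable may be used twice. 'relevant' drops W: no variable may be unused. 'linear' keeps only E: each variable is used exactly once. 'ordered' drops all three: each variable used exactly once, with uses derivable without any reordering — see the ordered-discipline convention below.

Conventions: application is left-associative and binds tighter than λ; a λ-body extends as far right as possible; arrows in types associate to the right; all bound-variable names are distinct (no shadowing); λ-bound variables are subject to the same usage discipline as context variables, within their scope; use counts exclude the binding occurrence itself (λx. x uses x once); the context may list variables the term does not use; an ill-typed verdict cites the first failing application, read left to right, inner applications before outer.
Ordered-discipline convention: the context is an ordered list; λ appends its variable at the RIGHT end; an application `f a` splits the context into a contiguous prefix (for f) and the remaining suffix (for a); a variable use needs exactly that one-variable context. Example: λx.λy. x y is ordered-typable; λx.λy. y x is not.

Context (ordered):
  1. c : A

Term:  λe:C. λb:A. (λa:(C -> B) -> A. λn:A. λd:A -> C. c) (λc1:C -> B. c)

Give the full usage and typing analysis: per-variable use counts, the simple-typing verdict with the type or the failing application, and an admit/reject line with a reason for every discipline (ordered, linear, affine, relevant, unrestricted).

usage: c: 2, e (bound): 0, b (bound): 0, a (bound): 0, n (bound): 0, d (bound): 0, c1 (bound): 0
use order (left to right): c, c
typing: well-typed at C -> A -> A -> (A -> C) -> A
ordered: ✗ — repeated use of c ×2; e, b, a, n, d, c1 left unused
linear: ✗ — repeated use of c ×2; e, b, a, n, d, c1 left unused
affine: ✗ — repeated use of c ×2
relevant: ✗ — e, b, a, n, d, c1 left unused
unrestricted: ✓ — well-typed at C -> A -> A -> (A -> C) -> A; no restrictions here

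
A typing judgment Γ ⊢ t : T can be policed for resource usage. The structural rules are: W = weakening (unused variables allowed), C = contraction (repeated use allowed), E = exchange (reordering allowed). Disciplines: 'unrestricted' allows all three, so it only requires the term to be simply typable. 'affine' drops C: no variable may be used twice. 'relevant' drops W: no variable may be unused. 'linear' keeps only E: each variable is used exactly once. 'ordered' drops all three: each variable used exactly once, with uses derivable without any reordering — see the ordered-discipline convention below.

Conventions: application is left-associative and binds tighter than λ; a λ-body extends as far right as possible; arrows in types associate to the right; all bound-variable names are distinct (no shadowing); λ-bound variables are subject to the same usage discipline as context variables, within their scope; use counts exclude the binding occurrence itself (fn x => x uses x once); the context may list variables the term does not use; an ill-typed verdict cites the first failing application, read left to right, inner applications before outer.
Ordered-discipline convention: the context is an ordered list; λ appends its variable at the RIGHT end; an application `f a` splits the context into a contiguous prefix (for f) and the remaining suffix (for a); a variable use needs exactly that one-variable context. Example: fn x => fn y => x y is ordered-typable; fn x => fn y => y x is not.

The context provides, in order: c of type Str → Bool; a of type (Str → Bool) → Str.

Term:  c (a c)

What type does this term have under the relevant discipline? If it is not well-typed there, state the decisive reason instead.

term : Bool
counts: c ×2; a ×1
uses in reading order: c, a, c
typing: ✓ — Bool
summary: ordered ✗, linear ✗, affine ✗, relevant ✓, unrestricted ✓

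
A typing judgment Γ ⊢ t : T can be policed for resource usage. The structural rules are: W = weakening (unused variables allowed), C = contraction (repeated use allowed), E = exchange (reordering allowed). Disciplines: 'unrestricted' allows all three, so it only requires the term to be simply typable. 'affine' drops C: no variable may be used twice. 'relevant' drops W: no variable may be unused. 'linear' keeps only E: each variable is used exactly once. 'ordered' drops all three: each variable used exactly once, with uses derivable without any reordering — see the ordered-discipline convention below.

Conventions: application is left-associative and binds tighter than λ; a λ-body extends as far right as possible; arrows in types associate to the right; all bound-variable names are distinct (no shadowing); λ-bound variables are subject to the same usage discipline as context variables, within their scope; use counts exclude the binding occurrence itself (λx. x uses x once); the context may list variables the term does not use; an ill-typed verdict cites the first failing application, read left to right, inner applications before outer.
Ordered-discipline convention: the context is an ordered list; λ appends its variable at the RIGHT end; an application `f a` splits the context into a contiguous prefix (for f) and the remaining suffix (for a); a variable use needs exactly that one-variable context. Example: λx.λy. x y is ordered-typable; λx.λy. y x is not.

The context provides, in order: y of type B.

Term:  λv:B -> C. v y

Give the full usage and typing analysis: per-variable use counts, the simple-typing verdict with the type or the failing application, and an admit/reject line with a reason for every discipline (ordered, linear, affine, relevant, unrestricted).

use counts: y ×1, v (λ-bound) ×1
use order (left to right): v, y
typing: ✓ — (B -> C) -> C
ordered ✗ (use order v, y needs exchange)
linear ✓ (y, v: one use apiece)
affine ✓ (at most one use each (y, v))
relevant ✓ (every one of y, v appears)
unrestricted ✓ (typability at (B -> C) -> C is all that's needed)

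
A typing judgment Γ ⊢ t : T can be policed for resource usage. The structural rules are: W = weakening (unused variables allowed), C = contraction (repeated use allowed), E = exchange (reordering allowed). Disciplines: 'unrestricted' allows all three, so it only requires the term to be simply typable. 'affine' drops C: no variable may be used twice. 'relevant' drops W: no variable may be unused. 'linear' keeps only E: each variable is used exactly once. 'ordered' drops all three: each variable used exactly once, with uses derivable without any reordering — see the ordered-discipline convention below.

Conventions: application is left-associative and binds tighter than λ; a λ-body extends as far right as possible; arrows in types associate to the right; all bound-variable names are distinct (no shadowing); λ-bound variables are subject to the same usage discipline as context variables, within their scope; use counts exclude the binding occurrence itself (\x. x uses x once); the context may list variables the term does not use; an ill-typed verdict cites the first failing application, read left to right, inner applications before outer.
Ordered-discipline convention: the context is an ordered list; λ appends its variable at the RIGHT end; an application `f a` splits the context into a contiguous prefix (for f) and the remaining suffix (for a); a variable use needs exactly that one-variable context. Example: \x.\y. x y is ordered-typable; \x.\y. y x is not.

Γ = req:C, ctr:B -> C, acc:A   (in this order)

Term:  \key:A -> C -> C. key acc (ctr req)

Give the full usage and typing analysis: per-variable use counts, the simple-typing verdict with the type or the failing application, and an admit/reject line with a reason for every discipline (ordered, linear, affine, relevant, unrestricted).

variable uses: req: 1; ctr: 1; acc: 1; key (bound): 1
use order (left to right): key, acc, ctr, req
typing: ill-typed: a function awaiting B gets C
ordered ✗ (a type mismatch blocks all five)
linear ✗ (the type mismatch rejects it)
affine ✗ (not simply typable)
relevant ✗ (fails simple typing)
unrestricted ✗ (a type mismatch blocks all five)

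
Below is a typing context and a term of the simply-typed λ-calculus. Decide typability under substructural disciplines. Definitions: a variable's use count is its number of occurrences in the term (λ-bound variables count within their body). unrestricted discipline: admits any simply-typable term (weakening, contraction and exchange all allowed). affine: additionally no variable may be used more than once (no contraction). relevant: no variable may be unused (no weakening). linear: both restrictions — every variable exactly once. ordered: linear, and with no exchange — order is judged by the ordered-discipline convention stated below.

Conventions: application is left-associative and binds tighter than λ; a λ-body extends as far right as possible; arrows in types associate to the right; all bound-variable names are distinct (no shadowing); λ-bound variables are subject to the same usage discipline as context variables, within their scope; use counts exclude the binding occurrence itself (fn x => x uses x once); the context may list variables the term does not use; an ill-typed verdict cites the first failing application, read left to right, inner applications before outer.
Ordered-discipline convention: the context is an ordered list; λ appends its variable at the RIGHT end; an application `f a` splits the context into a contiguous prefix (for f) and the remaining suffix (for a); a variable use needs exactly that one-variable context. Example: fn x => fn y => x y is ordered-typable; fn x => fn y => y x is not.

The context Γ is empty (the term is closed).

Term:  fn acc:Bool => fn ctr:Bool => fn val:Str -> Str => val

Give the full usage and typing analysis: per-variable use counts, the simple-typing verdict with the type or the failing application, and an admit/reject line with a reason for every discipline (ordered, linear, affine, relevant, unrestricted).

variable uses: acc (λ-bound)=0, ctr (λ-bound)=0, val (λ-bound)=1
use order (left to right): val
typing: the term checks, with type Bool -> Bool -> (Str -> Str) -> Str -> Str
ordered: ✗, needs weakening: acc, ctr unused
linear: ✗, needs weakening: acc, ctr unused
affine: ✓, at most one use each (acc, ctr, val)
relevant: ✗, needs weakening: acc, ctr unused
unrestricted: ✓, typability at Bool -> Bool -> (Str -> Str) -> Str -> Str is all that's needed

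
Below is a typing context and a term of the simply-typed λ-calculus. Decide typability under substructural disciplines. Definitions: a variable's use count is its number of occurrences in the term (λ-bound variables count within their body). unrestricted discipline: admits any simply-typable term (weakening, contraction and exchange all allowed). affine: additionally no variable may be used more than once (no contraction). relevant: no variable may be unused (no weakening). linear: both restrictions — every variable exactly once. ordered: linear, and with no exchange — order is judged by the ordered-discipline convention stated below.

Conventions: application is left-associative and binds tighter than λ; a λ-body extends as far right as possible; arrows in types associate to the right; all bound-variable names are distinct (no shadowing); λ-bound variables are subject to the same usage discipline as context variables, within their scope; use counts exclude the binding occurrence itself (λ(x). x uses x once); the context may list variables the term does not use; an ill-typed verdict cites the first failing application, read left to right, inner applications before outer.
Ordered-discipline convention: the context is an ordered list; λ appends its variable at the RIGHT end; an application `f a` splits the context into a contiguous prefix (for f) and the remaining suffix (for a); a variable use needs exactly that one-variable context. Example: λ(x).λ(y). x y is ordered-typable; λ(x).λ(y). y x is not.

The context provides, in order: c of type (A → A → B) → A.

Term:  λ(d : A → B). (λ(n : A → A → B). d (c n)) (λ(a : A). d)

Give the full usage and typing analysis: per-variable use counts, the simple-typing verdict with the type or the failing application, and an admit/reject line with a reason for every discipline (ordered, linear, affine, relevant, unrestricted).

use counts: c=1, d (bound)=2, n (bound)=1, a (bound)=0
order of uses: d, c, n, d
typing: well-typed at (A → B) → B
ordered: ✗, uses contraction: d ×2; needs weakening: a unused
linear: ✗, uses contraction: d ×2; needs weakening: a unused
affine: ✗, uses contraction: d ×2
relevant: ✗, needs weakening: a unused
unrestricted: ✓, typability at (A → B) → B is all that's needed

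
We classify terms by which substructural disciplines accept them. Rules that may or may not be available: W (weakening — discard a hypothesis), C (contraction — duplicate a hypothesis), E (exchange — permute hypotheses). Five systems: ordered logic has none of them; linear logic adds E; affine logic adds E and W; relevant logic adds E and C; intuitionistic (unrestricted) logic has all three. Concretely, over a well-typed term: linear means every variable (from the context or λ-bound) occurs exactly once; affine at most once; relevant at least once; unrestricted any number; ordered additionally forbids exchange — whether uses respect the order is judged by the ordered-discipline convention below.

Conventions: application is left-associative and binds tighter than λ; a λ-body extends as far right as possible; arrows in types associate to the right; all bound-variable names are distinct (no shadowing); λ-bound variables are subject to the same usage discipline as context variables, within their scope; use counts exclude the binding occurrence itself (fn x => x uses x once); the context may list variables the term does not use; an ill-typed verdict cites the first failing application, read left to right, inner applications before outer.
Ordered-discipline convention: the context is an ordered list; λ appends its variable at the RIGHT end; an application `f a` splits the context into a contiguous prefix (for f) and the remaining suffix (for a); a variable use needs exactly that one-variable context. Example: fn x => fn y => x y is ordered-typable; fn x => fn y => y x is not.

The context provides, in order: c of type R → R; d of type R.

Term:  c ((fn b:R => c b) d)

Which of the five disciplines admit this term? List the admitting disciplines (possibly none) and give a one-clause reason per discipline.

accepted by: relevant, unrestricted
counts: c: 2, d: 1, b (λ-bound): 1
left-to-right use order: c, c, b, d
typing: well-typed — term : R
ordered: ✗ — c ×2 used more than once (contraction)
linear: ✗ — c ×2 used more than once (contraction)
affine: ✗ — c ×2 used more than once (contraction)
relevant: ✓ — none of c, d, b goes unused
unrestricted: ✓ — well-typed at R; no restrictions here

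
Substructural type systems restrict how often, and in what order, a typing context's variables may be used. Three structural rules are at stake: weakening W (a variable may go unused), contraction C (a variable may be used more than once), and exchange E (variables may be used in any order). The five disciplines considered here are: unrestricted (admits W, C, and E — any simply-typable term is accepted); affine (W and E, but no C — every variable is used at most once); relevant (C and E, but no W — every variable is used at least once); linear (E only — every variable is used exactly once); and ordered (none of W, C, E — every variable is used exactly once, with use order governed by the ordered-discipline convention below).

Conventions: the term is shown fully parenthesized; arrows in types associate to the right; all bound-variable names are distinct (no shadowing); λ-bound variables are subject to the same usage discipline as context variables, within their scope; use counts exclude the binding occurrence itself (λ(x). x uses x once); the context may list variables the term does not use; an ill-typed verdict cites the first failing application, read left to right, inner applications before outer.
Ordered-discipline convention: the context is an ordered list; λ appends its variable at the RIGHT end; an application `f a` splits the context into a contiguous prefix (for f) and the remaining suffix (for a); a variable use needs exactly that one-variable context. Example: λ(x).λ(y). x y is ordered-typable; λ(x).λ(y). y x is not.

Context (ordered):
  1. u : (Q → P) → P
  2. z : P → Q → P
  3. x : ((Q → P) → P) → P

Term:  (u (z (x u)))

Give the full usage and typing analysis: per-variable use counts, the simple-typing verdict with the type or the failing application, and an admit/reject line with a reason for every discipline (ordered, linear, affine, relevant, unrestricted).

counts: u=2; z=1; x=1
use order (left to right): u, z, x, u
typing: well-typed — term : P
ordered ✗ (repeated use of u ×2)
linear ✗ (repeated use of u ×2)
affine ✗ (repeated use of u ×2)
relevant ✓ (u, z, x: all used, weakening unneeded)
unrestricted ✓ (simply typable at P; W, C, E all held)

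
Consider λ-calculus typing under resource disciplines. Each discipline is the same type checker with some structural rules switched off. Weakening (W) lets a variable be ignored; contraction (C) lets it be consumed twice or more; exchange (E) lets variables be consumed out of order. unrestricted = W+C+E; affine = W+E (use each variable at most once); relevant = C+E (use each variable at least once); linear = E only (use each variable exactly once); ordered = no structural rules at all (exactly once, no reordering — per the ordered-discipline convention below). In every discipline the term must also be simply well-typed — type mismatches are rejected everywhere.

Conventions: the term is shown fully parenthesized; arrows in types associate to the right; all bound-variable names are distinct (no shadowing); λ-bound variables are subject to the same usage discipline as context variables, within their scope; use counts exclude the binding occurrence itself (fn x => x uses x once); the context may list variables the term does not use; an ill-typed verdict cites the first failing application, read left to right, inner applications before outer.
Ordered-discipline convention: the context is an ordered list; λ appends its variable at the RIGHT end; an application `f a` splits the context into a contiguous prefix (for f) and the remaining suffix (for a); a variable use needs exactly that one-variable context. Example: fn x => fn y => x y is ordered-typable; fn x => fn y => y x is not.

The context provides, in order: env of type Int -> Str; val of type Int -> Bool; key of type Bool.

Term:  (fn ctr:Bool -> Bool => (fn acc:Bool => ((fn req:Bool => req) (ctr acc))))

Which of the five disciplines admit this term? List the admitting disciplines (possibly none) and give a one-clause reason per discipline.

admitting disciplines: affine, unrestricted
variable uses: env: 0×, val: 0×, key: 0×, ctr [bound]: 1×, acc [bound]: 1×, req [bound]: 1×
order of uses: req, ctr, acc
typing: well-typed — term : (Bool -> Bool) -> Bool -> Bool
ordered ✗ (env, val, key left unused)
linear ✗ (env, val, key left unused)
affine ✓ (env, val, key, ctr, acc, req: no repeats, contraction unneeded)
relevant ✗ (env, val, key left unused)
unrestricted ✓ (typability at (Bool -> Bool) -> Bool -> Bool is all that's needed)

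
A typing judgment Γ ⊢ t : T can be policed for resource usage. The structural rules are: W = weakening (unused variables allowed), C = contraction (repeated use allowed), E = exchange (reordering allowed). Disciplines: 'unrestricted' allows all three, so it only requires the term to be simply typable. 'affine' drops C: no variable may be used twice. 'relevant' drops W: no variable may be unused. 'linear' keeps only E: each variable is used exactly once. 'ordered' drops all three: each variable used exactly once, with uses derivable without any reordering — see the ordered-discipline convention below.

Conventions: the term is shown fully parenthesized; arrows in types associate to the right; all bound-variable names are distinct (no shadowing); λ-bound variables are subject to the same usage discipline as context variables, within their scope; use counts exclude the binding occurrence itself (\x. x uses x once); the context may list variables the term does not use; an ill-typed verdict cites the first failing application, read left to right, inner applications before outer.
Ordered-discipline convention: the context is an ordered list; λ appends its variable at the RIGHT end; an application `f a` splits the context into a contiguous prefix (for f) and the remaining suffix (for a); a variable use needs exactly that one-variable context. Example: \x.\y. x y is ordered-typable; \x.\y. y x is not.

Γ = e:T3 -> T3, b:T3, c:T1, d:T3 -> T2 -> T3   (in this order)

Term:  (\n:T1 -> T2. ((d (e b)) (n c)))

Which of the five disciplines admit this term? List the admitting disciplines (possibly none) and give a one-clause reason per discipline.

admitted in: linear, affine, relevant, unrestricted
usage: e=1; b=1; c=1; d=1; n (bound)=1
order of uses: d, e, b, n, c
typing: well-typed — term : (T1 -> T2) -> T3
ordered: ✗, use order d, e, b, n, c needs exchange
linear: ✓, e, b, c, d, n: one use apiece
affine: ✓, none of e, b, c, d, n used more than once
relevant: ✓, e, b, c, d, n: all used, weakening unneeded
unrestricted: ✓, simply typable at (T1 -> T2) -> T3; W, C, E all held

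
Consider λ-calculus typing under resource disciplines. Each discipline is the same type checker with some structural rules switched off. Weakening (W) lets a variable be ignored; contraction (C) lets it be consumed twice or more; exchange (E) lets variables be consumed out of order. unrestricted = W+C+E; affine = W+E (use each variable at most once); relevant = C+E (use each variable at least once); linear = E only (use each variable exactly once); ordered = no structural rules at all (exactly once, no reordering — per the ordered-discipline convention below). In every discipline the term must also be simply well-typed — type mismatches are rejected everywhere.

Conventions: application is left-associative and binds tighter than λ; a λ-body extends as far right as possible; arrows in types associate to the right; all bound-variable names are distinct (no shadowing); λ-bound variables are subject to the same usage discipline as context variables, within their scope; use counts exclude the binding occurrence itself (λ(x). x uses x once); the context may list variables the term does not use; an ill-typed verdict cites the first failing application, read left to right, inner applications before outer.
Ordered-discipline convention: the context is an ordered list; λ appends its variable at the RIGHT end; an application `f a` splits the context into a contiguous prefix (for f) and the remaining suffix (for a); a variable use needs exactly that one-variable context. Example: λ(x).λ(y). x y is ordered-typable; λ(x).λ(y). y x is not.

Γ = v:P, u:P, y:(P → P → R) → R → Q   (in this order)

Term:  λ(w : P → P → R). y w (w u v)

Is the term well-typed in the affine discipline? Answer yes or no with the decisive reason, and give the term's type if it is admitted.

no — needs contraction — w ×2
usage: v=1, u=1, y=1, w (bound)=2
order of uses: y, w, w, u, v
typing: ✓ — (P → P → R) → Q
per-discipline verdicts: ordered ✗; linear ✗; affine ✗; relevant ✓; unrestricted ✓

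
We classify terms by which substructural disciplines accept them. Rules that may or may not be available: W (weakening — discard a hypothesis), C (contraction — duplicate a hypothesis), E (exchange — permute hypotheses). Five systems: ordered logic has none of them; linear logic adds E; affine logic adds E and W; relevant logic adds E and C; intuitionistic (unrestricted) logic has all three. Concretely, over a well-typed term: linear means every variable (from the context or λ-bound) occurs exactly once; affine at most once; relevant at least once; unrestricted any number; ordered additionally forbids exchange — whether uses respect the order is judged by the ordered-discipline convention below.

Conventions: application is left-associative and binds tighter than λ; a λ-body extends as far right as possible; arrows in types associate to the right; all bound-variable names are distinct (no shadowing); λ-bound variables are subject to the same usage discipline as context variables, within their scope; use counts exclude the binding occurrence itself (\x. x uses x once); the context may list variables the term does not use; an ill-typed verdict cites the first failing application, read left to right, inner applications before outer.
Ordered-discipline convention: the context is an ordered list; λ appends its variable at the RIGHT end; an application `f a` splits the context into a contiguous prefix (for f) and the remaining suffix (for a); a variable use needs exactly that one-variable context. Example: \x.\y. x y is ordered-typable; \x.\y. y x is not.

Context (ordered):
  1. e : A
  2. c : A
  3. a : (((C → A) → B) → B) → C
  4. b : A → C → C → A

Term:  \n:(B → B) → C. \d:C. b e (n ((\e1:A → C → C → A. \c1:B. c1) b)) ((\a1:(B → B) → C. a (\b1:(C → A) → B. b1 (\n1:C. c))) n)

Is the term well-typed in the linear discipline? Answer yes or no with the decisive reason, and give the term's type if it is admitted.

no — uses contraction: b ×2, n ×2; unused: d, e1, a1, n1 — weakening required
usage: e: 1, c: 1, a: 1, b: 2, n (bound): 2, d (bound): 0, e1 (bound): 0, c1 (bound): 1, a1 (bound): 0, b1 (bound): 1, n1 (bound): 0
left-to-right use order: b, e, n, c1, b, a, b1, c, n
typing: well-typed — term : ((B → B) → C) → C → A
summary: ordered ✗; linear ✗; affine ✗; relevant ✗; unrestricted ✓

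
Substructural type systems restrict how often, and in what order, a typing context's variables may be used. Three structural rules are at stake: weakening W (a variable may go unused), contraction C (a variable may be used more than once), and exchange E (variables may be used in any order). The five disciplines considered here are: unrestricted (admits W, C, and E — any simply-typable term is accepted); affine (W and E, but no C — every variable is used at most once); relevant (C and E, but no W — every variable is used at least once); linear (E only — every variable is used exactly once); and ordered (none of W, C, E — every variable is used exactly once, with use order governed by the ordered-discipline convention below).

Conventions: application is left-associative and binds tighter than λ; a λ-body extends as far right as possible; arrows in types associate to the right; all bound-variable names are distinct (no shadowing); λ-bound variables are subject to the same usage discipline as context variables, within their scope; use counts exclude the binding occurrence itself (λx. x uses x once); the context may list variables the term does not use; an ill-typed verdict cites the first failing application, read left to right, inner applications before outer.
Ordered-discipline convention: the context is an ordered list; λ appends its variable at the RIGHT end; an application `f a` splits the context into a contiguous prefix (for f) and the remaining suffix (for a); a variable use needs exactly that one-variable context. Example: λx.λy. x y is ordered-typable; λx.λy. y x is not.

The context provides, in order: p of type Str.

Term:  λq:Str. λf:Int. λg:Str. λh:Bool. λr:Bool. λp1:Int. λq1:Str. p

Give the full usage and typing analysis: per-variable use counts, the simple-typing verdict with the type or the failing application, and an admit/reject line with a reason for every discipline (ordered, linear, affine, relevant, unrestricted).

variable uses: p: 1×; q (bound): 0×; f (bound): 0×; g (bound): 0×; h (bound): 0×; r (bound): 0×; p1 (bound): 0×; q1 (bound): 0×
uses in reading order: p
typing: the term checks, with type Str → Int → Str → Bool → Bool → Int → Str → Str
ordered ✗ (q, f, g, h, r, p1, q1 left unused)
linear ✗ (q, f, g, h, r, p1, q1 left unused)
affine ✓ (no duplicate uses among p, q, f, g, h, r, p1, q1)
relevant ✗ (q, f, g, h, r, p1, q1 left unused)
unrestricted ✓ (type-checks (Str → Int → Str → Bool → Bool → Int → Str → Str) and nothing is barred)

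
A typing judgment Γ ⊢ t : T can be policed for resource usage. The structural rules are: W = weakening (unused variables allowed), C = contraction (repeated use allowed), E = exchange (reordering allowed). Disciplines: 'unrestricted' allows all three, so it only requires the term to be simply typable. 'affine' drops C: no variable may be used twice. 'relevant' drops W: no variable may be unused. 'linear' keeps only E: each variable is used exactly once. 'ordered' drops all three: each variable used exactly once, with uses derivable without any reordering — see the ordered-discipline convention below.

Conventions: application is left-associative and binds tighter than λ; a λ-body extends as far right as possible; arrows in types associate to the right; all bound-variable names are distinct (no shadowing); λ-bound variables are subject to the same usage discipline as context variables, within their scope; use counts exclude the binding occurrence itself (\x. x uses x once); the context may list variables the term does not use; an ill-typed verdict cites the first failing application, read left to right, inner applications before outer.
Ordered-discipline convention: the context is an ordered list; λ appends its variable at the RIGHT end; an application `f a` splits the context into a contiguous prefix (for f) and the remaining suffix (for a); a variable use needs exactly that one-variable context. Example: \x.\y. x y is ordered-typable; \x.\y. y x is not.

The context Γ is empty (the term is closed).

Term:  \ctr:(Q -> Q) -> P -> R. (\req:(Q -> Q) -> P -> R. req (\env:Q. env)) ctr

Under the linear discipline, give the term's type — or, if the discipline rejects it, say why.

term : ((Q -> Q) -> P -> R) -> P -> R
use counts: ctr (bound) ×1, req (bound) ×1, env (bound) ×1
left-to-right use order: req, env, ctr
typing: the term checks, with type ((Q -> Q) -> P -> R) -> P -> R
per-discipline verdicts: ordered ✓, linear ✓, affine ✓, relevant ✓, unrestricted ✓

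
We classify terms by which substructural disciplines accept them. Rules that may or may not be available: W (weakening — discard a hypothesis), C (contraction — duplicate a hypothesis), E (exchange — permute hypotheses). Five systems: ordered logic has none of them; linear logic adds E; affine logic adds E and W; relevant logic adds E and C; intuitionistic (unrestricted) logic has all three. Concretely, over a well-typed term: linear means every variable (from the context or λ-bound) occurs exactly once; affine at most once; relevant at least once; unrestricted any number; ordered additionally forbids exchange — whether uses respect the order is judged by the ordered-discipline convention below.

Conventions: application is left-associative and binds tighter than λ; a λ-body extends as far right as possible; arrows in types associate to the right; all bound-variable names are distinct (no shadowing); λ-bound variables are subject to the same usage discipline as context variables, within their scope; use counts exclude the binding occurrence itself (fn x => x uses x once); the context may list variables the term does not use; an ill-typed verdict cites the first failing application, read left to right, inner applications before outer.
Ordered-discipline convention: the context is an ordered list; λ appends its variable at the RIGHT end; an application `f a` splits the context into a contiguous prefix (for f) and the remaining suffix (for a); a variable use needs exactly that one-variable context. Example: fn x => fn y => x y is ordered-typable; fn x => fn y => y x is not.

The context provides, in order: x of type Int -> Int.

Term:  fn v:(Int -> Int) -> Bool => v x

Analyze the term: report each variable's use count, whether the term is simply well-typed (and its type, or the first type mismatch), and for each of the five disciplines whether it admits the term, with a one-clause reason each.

usage: x ×1, v [bound] ×1
uses in reading order: v, x
typing: the term checks, with type ((Int -> Int) -> Bool) -> Bool
ordered: ✗ — no ordered split (uses run v, x)
linear: ✓ — exactly-once usage across x, v
affine: ✓ — at most one use each (x, v)
relevant: ✓ — none of x, v goes unused
unrestricted: ✓ — simply typable at ((Int -> Int) -> Bool) -> Bool; W, C, E all held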